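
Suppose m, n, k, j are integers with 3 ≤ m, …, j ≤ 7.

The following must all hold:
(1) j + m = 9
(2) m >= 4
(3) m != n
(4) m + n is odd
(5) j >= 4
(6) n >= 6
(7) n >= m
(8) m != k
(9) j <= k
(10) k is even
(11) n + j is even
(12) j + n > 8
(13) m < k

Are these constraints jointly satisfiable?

Satisfiable

Setting (m, n, k, j) = (5, 6, 6, 4) satisfies everything: constraint 1: j + m = 9; constraint 12: j + n = 10, and the others follow.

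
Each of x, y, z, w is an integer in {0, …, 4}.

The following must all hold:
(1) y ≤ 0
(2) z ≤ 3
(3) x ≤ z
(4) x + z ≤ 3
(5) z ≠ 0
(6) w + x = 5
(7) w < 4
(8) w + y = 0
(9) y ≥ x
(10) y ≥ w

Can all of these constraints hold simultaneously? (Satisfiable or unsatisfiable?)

From constraints 1 and 10: w ≤ y ≤ 0. From constraints 2 and 3: x ≤ z ≤ 3. Hence w + x ≤ 3. But constraint 6 requires w + x = 5, and 5 > 3. Contradiction.

Unsatisfiable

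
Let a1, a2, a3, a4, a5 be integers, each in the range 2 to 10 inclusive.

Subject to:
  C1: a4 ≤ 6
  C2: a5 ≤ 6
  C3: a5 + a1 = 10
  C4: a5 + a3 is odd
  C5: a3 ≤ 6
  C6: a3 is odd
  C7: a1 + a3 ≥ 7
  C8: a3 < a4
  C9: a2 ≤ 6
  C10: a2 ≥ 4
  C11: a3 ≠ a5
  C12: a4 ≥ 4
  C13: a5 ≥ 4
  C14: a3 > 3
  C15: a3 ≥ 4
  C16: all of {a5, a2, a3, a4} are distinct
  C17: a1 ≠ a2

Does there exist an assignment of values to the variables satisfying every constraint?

Constraints 1, 2, 5, 9, 10, 12, 13, and 15 confine each of a5, a2, a3, a4 to the 3 values {4, …, 6}.
Constraint 16 requires all 4 of them to be distinct, but only 3 values are available — impossible by the pigeonhole principle.

Unsatisfiable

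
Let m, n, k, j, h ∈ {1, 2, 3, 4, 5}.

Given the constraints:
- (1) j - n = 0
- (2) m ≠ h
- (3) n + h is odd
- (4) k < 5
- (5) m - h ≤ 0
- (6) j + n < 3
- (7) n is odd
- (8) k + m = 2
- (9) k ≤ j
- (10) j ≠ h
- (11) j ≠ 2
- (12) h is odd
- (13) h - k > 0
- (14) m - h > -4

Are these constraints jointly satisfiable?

Unsatisfiable

Constraint 7 makes n odd and constraint 12 makes h odd, so n + h must be even. Constraint 3 says n + h is odd — contradiction.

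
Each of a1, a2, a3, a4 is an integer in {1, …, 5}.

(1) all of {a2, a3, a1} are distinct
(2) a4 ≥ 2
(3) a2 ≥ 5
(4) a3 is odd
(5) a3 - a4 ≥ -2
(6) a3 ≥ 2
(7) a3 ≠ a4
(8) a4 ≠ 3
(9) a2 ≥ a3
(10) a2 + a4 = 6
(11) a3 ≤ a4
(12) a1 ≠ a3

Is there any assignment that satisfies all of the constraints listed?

From constraint 3: a2 ≥ 5. From constraints 6 and 11: a4 ≥ a3 ≥ 2. Hence a2 + a4 ≥ 7. But constraint 10 requires a2 + a4 = 6, and 6 < 7. Contradiction.

Unsatisfiable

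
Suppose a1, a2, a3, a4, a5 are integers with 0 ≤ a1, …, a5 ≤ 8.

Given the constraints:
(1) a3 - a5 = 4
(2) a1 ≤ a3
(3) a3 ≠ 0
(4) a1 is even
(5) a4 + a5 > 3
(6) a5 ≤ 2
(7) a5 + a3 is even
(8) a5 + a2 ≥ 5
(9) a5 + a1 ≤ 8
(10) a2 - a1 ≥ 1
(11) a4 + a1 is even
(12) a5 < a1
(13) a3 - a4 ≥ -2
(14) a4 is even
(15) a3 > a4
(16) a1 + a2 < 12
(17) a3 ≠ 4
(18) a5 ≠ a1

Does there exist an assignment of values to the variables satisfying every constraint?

Setting (a1, a2, a3, a4, a5) = (4, 5, 5, 4, 1) satisfies everything: constraint 1: a3 - a5 = 4; constraint 5: a4 + a5 = 5, and the others follow.

Satisfiable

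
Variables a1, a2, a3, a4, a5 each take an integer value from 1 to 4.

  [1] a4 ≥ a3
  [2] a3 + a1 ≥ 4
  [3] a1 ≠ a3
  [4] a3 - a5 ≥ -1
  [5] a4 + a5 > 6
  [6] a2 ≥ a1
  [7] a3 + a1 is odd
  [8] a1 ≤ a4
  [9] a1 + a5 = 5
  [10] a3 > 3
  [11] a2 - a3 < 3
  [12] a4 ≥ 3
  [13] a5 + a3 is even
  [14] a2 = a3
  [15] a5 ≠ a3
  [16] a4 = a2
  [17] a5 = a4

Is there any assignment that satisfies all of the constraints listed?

From constraints 14, 16, and 17, a5 = a4 = a2 = a3, so a5 = a3. But constraint 15 says a5 ≠ a3. Contradiction.

Unsatisfiable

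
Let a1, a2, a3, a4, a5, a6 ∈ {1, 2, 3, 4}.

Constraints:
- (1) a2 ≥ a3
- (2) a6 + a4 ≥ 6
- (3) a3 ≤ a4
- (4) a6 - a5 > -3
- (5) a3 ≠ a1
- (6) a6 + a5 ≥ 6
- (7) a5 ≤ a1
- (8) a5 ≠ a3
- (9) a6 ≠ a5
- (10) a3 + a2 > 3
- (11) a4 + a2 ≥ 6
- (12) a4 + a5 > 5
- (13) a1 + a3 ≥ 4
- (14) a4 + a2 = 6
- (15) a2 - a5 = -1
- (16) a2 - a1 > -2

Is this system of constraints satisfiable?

Satisfiable

Try a1 = 4, a2 = 3, a3 = 2, a4 = 3, a5 = 4, a6 = 3.
Check constraint 2: a6 + a4 = 6; constraint 4: a6 - a5 = -1; constraint 6: a6 + a5 = 7. The remaining constraints are straightforward to verify.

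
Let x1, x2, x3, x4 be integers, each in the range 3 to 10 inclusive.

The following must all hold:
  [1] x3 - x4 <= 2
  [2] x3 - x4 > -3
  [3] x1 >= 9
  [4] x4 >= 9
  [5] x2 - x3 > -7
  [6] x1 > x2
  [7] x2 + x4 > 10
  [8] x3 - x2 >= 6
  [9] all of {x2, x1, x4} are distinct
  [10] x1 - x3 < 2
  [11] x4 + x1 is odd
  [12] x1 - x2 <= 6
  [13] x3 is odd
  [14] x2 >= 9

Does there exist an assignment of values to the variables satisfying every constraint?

Constraints 3, 4, and 14 confine each of x2, x1, x4 to the 2 values {9, 10} (the domain already gives each ≤ 10).
Constraint 9 requires all 3 of them to be distinct, but only 2 values are available — impossible by the pigeonhole principle.

Unsatisfiable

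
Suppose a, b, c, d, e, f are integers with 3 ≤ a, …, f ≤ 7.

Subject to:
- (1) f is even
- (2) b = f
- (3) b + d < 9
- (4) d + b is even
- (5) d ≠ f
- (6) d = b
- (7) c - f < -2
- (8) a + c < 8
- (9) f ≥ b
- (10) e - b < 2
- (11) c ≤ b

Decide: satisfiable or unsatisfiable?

From constraints 2 and 6, d = b = f, so d = f. But constraint 5 says d ≠ f. Contradiction.

Unsatisfiable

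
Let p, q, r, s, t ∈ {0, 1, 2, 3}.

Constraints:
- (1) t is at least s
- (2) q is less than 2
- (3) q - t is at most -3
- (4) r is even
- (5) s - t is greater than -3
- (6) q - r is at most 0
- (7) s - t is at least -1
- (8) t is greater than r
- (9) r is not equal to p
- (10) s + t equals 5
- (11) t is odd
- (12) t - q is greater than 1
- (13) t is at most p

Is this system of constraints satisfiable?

One satisfying assignment is p = 3, q = 0, r = 0, s = 2, t = 3.
For the less obvious constraints — constraint 3: q - t = -3; constraint 5: s - t = -1 — and the others hold by inspection.

Satisfiable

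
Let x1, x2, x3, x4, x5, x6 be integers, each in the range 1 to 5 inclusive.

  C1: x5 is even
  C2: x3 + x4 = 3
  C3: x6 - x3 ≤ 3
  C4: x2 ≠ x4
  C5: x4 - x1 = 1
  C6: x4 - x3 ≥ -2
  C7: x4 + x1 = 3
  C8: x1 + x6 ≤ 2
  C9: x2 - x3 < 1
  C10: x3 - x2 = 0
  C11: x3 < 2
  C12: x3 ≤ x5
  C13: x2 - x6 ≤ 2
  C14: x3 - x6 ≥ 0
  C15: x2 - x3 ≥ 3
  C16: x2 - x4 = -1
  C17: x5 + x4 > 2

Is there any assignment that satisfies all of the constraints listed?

Unsatisfiable

Constraints 13, 14, and 15 give x2 − x3 ≥ 3, x3 − x6 ≥ 0, x6 − x2 ≥ -2.
Adding all 3 inequalities: the left sides telescope to 0, and the right sides sum to 3 + 0 + (-2) = 1. So 0 ≥ 1, which is false.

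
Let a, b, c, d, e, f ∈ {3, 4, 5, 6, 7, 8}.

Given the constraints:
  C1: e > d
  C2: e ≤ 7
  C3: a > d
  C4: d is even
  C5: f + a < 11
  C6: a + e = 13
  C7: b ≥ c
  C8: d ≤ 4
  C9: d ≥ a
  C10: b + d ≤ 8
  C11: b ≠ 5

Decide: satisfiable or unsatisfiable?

From constraints 8 and 9: a ≤ d ≤ 4. From constraint 2: e ≤ 7. Hence a + e ≤ 11. But constraint 6 requires a + e = 13, and 13 > 11. Contradiction.

Unsatisfiable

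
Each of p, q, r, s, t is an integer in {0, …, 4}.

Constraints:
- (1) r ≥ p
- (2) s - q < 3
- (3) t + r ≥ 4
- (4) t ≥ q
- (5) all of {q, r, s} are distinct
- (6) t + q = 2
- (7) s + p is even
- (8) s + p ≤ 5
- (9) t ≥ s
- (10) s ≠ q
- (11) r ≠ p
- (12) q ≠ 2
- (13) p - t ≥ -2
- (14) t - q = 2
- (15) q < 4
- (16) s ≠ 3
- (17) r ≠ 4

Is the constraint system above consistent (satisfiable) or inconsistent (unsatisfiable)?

Satisfiable

Take p = 1, q = 0, r = 3, s = 1, t = 2. Then constraint 2: s - q = 1; constraint 3: t + r = 5, and every other listed constraint is also met.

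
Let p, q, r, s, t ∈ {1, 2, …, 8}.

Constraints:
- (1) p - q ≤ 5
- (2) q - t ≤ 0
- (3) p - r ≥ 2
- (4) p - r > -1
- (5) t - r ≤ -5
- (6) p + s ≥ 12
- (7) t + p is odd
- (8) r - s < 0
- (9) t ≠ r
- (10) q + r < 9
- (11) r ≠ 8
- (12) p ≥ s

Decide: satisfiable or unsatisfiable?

Constraints 1, 2, 3, and 5 give q − p ≥ -5, p − r ≥ 2, r − t ≥ 5, t − q ≥ 0.
Adding all 4 inequalities: the left sides telescope to 0, and the right sides sum to (-5) + 2 + 5 + 0 = 2. So 0 ≥ 2, which is false.

Unsatisfiable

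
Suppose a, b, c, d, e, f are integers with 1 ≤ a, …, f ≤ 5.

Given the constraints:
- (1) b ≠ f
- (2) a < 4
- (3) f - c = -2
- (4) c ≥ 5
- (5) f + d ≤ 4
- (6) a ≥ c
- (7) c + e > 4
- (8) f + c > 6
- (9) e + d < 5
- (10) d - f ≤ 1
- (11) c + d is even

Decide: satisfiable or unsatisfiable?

Unsatisfiable

From constraints 4 and 6: a ≥ c and c ≥ 5, so a ≥ 5. From constraint 2: a ≤ 3. But 3 < 5, so no value of a works.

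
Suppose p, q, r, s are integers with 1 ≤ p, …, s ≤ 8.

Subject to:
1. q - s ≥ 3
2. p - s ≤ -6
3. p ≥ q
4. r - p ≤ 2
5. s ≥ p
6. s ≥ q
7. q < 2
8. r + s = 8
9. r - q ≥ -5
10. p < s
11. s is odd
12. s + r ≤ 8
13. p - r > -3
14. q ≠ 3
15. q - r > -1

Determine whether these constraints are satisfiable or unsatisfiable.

Constraints 1, 2, 4, and 9 give s − p ≥ 6, p − r ≥ -2, r − q ≥ -5, q − s ≥ 3.
Adding all 4 inequalities: the left sides telescope to 0, and the right sides sum to 6 + (-2) + (-5) + 3 = 2. So 0 ≥ 2, which is false.

Unsatisfiable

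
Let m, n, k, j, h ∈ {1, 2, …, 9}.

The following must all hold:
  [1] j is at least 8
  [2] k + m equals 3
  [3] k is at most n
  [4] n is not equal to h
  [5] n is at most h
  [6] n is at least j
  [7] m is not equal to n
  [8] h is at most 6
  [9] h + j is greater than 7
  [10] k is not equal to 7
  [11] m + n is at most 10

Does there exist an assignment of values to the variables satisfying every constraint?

Unsatisfiable

From constraints 1 and 6: n ≥ j and j ≥ 8, so n ≥ 8. From constraints 5 and 8: n ≤ h and h ≤ 6, so n ≤ 6. But 6 < 8, so no value of n works.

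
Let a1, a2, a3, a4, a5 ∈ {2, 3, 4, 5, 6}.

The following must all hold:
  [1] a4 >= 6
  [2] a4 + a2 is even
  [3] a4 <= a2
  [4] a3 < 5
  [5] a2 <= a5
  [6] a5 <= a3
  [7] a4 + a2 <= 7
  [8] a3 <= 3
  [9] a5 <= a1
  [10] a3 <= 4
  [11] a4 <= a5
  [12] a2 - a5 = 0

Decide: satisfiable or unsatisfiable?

From constraints 1 and 11: a5 ≥ a4 and a4 ≥ 6, so a5 ≥ 6. From constraints 6 and 8: a5 ≤ a3 and a3 ≤ 3, so a5 ≤ 3. But 3 < 6, so no value of a5 works.

Unsatisfiable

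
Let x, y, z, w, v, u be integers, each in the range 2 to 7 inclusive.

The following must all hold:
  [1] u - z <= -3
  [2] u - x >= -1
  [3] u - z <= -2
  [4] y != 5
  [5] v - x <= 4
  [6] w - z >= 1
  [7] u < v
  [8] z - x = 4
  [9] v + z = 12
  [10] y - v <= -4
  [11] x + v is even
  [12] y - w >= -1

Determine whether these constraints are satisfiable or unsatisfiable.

Unsatisfiable

Constraints 2, 3, 5, 6, 10, and 12 give y − w ≥ -1, w − z ≥ 1, z − u ≥ 2, u − x ≥ -1, x − v ≥ -4, v − y ≥ 4.
Adding all 6 inequalities: the left sides telescope to 0, and the right sides sum to (-1) + 1 + 2 + (-1) + (-4) + 4 = 1. So 0 ≥ 1, which is false.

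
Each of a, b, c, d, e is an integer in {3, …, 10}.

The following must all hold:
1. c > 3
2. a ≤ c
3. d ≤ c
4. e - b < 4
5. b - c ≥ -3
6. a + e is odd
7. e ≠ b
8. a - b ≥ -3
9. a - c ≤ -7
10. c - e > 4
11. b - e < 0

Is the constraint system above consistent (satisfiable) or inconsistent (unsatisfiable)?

Constraints 5, 8, and 9 give a − b ≥ -3, b − c ≥ -3, c − a ≥ 7.
Adding all 3 inequalities: the left sides telescope to 0, and the right sides sum to (-3) + (-3) + 7 = 1. So 0 ≥ 1, which is false.

Unsatisfiable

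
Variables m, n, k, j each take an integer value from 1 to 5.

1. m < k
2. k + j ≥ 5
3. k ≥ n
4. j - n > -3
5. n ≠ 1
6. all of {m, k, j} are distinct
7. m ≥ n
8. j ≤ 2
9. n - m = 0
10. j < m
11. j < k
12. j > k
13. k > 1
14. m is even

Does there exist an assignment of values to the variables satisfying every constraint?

Unsatisfiable

Constraints 1, 10, and 12 give m < k, k < j, j < m. Chaining: m < k < j < m, which forces m < m — impossible.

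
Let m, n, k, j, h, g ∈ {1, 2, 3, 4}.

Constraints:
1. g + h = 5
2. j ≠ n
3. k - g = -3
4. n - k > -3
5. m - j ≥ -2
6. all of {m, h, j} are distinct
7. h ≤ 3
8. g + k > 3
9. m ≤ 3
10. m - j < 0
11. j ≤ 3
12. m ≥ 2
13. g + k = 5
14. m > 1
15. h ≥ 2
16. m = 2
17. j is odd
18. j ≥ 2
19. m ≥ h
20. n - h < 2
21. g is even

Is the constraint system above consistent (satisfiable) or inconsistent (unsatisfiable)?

Constraints 7, 9, 11, 12, 15, and 18 confine each of m, h, j to the 2 values {2, 3}.
Constraint 6 requires all 3 of them to be distinct, but only 2 values are available — impossible by the pigeonhole principle.

Unsatisfiable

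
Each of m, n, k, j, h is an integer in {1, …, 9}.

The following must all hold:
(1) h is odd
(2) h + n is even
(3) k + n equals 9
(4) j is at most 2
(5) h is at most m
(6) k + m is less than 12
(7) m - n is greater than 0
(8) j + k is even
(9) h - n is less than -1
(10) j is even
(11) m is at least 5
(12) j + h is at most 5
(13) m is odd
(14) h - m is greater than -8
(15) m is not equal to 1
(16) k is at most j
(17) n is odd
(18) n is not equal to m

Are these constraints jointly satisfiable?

Satisfiable

Try m = 9, n = 7, k = 2, j = 2, h = 3.
Check constraint 3: k + n = 9; constraint 6: k + m = 11. The remaining constraints are straightforward to verify.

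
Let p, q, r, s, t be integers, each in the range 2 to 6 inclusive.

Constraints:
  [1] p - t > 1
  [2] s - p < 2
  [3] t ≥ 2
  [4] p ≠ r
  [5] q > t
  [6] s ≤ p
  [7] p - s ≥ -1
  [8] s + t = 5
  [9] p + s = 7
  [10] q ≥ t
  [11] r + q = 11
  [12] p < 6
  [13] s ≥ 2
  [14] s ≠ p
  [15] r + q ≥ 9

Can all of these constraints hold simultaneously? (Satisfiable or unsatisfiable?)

Satisfiable

Take p = 4, q = 5, r = 6, s = 3, t = 2. Then constraint 1: p - t = 2; constraint 2: s - p = -1, and every other listed constraint is also met.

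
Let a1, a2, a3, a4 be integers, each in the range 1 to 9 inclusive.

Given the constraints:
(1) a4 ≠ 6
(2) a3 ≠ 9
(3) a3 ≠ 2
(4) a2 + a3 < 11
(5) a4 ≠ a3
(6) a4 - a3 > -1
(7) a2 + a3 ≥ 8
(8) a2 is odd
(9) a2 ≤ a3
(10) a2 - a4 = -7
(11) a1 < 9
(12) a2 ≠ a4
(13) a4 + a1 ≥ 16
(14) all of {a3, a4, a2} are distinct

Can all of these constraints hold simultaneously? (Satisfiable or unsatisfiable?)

Satisfiable

One satisfying assignment is a1 = 8, a2 = 1, a3 = 7, a4 = 8.
For the less obvious constraints — constraint 4: a2 + a3 = 8; constraint 6: a4 - a3 = 1 — and the others hold by inspection.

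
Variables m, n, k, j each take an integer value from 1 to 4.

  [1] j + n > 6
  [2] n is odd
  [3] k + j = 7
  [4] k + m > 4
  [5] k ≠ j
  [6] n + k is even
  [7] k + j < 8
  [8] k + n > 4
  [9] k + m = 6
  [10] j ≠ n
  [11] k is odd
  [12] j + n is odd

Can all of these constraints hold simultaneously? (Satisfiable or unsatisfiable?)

Try m = 3, n = 3, k = 3, j = 4.
Check constraint 1: j + n = 7; constraint 3: k + j = 7. The remaining constraints are straightforward to verify.

Satisfiable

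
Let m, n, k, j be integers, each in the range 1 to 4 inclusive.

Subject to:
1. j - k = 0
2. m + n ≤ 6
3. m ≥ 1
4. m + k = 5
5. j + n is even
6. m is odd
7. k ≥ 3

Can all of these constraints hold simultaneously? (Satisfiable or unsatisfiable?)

One satisfying assignment is m = 1, n = 2, k = 4, j = 4.
For the less obvious constraints — constraint 1: j - k = 0; constraint 2: m + n = 3; constraint 4: m + k = 5 — and the others hold by inspection.

Satisfiable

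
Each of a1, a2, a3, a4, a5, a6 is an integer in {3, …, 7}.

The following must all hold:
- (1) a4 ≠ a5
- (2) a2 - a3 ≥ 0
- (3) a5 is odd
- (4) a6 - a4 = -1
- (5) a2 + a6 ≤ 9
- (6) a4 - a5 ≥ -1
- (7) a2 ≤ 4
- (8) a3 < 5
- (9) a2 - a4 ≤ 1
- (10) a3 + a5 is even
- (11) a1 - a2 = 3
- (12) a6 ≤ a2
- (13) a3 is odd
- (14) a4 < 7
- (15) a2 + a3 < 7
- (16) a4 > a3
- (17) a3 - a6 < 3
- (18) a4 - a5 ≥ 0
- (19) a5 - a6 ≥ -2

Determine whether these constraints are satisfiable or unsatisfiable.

Satisfiable

Setting (a1, a2, a3, a4, a5, a6) = (6, 3, 3, 4, 3, 3) satisfies everything: constraint 2: a2 - a3 = 0; constraint 4: a6 - a4 = -1; constraint 5: a2 + a6 = 6, and the others follow.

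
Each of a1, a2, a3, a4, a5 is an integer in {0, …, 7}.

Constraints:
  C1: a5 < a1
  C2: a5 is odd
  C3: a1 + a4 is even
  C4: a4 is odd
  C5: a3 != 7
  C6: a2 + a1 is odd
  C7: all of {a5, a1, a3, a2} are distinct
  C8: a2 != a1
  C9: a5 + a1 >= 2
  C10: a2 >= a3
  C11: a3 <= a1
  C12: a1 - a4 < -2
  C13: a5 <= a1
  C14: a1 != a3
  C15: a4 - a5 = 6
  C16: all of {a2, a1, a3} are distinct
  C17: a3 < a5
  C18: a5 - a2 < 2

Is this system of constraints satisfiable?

Satisfiable

One satisfying assignment is a1 = 3, a2 = 2, a3 = 0, a4 = 7, a5 = 1.
For the less obvious constraints — constraint 9: a5 + a1 = 4; constraint 12: a1 - a4 = -4 — and the others hold by inspection.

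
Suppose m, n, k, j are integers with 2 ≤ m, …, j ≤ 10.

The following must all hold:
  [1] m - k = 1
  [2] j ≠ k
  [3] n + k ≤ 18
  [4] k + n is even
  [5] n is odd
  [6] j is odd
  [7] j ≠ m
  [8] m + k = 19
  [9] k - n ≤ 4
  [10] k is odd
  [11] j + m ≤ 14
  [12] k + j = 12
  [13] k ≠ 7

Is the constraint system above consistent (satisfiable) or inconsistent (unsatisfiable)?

The assignment m = 10, n = 7, k = 9, j = 3 works:
  constraint 1 holds since m - k = 1.
  constraint 3 holds since n + k = 16.
  constraint 8 holds since m + k = 19.
The rest check out directly.

Satisfiable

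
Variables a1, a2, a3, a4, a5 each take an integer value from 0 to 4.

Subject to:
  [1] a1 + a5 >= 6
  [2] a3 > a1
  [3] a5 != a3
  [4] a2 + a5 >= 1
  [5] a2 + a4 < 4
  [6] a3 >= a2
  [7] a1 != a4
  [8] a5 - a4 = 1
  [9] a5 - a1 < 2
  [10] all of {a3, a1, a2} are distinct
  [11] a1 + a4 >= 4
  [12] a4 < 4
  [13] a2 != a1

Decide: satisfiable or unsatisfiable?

Satisfiable

Take a1 = 3, a2 = 1, a3 = 4, a4 = 2, a5 = 3. Then constraint 1: a1 + a5 = 6; constraint 4: a2 + a5 = 4, and every other listed constraint is also met.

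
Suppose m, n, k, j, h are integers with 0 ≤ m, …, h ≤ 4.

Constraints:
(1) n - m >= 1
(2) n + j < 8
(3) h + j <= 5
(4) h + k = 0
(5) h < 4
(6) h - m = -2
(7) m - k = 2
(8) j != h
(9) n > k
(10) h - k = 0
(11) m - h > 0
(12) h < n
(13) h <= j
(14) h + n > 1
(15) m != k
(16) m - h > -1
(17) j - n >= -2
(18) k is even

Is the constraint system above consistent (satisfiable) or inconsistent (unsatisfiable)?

Satisfiable

One satisfying assignment is m = 2, n = 4, k = 0, j = 2, h = 0.
For the less obvious constraints — constraint 1: n - m = 2; constraint 2: n + j = 6; constraint 3: h + j = 2 — and the others hold by inspection.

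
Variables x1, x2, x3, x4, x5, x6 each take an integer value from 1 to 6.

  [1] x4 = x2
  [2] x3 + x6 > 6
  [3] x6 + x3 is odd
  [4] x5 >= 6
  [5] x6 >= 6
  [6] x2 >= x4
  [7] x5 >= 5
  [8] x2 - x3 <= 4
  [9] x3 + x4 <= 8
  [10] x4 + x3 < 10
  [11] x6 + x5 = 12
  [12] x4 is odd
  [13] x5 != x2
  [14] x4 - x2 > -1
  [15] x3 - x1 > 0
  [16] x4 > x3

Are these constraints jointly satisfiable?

Satisfiable

Take x1 = 1, x2 = 5, x3 = 3, x4 = 5, x5 = 6, x6 = 6. Then constraint 2: x3 + x6 = 9; constraint 8: x2 - x3 = 2; constraint 9: x3 + x4 = 8, and every other listed constraint is also met.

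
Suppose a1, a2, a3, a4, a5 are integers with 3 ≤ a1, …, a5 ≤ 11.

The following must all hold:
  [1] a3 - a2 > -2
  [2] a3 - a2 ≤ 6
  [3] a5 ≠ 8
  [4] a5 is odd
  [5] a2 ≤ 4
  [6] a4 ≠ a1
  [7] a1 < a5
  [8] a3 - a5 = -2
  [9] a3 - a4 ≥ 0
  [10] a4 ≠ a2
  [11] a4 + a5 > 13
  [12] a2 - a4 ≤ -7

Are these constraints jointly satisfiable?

Constraints 2, 9, and 12 give a2 − a3 ≥ -6, a3 − a4 ≥ 0, a4 − a2 ≥ 7.
Adding all 3 inequalities: the left sides telescope to 0, and the right sides sum to (-6) + 0 + 7 = 1. So 0 ≥ 1, which is false.

Unsatisfiable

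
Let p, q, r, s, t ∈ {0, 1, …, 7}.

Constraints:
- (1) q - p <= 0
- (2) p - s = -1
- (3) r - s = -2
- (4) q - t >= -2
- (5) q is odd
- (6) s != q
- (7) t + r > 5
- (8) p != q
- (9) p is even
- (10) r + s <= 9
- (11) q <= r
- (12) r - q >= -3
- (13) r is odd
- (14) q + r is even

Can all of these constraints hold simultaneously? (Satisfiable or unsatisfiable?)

One satisfying assignment is p = 4, q = 3, r = 3, s = 5, t = 4.
For the less obvious constraints — constraint 1: q - p = -1; constraint 2: p - s = -1 — and the others hold by inspection.

Satisfiable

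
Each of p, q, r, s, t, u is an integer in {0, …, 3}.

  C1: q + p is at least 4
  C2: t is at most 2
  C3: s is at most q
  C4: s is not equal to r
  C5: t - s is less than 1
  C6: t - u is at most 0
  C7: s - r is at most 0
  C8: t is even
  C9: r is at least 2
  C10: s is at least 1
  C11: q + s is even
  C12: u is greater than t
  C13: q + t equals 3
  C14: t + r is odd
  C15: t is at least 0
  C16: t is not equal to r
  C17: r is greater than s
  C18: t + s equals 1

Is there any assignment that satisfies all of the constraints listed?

Try p = 2, q = 3, r = 3, s = 1, t = 0, u = 3.
Check constraint 1: q + p = 5; constraint 5: t - s = -1; constraint 6: t - u = -3. The remaining constraints are straightforward to verify.

Satisfiable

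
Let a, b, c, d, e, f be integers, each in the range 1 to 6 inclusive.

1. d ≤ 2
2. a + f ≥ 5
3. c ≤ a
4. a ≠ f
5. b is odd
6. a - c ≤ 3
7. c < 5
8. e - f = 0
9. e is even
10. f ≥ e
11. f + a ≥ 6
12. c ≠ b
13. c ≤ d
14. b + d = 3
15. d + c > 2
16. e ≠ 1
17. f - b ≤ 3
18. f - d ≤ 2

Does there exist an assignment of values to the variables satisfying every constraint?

Satisfiable

The assignment a = 3, b = 1, c = 2, d = 2, e = 4, f = 4 works:
  constraint 2 holds since a + f = 7.
  constraint 6 holds since a - c = 1.
The rest check out directly.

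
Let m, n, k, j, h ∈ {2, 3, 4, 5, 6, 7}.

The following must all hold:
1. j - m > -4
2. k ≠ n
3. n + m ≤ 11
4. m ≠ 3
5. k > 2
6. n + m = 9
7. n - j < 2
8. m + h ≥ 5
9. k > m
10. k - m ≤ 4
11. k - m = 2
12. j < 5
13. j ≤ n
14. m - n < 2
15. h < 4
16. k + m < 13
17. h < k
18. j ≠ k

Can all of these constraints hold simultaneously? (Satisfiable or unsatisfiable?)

The assignment m = 5, n = 4, k = 7, j = 4, h = 2 works:
  constraint 1 holds since j - m = -1.
  constraint 3 holds since n + m = 9.
The rest check out directly.

Satisfiable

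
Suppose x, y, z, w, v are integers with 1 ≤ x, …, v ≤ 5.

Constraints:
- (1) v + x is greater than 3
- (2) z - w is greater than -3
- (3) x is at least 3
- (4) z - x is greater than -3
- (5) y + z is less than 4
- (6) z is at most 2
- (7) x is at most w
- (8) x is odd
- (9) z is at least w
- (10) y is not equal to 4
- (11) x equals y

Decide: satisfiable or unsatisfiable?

From constraints 3 and 7: w ≥ x and x ≥ 3, so w ≥ 3. From constraints 6 and 9: w ≤ z and z ≤ 2, so w ≤ 2. But 2 < 3, so no value of w works.

Unsatisfiable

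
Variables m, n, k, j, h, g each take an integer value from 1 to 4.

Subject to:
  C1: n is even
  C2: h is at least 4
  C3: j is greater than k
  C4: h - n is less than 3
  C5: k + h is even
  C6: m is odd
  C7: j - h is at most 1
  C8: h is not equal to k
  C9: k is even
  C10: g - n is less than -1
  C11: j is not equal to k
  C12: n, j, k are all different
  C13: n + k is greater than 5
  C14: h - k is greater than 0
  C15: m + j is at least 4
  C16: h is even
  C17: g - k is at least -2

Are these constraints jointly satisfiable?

The assignment m = 3, n = 4, k = 2, j = 3, h = 4, g = 2 works:
  constraint 4 holds since h - n = 0.
  constraint 7 holds since j - h = -1.
The rest check out directly.

Satisfiable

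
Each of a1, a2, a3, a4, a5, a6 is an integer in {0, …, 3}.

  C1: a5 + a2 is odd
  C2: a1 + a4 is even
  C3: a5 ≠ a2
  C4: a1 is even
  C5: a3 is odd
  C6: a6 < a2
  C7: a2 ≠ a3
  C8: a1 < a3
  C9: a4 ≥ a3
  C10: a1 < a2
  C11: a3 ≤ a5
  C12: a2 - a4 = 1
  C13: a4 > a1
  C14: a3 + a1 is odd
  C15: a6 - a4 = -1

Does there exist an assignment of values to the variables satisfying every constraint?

The assignment a1 = 0, a2 = 3, a3 = 1, a4 = 2, a5 = 2, a6 = 1 works:
  constraint 12 holds since a2 - a4 = 1.
  constraint 15 holds since a6 - a4 = -1.
The rest check out directly.

Satisfiable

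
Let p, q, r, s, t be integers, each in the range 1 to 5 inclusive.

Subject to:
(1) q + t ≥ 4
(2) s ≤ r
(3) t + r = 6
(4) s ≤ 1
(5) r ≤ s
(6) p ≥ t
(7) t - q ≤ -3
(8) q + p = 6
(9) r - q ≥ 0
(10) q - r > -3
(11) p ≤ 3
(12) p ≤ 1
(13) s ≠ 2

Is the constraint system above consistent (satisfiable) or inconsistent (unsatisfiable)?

Unsatisfiable

From constraints 6 and 11: t ≤ p ≤ 3. From constraints 4 and 5: r ≤ s ≤ 1. Hence t + r ≤ 4. But constraint 3 requires t + r = 6, and 6 > 4. Contradiction.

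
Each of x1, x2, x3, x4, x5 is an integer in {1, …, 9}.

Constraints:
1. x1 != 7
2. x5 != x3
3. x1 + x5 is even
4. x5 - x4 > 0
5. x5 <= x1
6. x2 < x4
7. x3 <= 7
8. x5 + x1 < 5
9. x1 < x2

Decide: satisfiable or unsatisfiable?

Unsatisfiable

Constraints 4, 5, 6, and 9 give x1 < x2, x2 < x4, x4 < x5, x5 ≤ x1. Chaining: x1 < x2 < x4 < x5 ≤ x1, which forces x1 < x1 — impossible.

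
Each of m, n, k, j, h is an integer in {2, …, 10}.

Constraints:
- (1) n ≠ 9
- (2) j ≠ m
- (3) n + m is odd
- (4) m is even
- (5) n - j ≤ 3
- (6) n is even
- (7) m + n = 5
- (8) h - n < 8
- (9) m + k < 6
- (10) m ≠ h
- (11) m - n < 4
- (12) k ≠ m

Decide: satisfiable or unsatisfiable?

Constraint 6 makes n even and constraint 4 makes m even, so n + m must be even. Constraint 3 says n + m is odd — contradiction.

Unsatisfiable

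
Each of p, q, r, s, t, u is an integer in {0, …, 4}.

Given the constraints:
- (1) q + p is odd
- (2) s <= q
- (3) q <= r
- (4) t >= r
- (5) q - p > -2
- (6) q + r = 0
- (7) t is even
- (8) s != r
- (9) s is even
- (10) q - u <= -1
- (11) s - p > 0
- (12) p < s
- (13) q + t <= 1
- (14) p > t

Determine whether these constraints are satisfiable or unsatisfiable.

Unsatisfiable

Constraints 2, 3, 4, 11, and 14 give q ≤ r, r ≤ t, t < p, p < s, s ≤ q. Chaining: q ≤ r ≤ t < p < s ≤ q, which forces q < q — impossible.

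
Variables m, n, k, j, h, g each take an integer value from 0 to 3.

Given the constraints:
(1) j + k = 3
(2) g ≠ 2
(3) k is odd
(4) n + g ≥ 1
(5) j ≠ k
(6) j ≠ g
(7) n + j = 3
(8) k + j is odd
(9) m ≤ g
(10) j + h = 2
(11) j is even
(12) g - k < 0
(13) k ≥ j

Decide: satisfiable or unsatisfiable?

Satisfiable

The assignment m = 0, n = 3, k = 3, j = 0, h = 2, g = 1 works:
  constraint 1 holds since j + k = 3.
  constraint 4 holds since n + g = 4.
  constraint 7 holds since n + j = 3.
The rest check out directly.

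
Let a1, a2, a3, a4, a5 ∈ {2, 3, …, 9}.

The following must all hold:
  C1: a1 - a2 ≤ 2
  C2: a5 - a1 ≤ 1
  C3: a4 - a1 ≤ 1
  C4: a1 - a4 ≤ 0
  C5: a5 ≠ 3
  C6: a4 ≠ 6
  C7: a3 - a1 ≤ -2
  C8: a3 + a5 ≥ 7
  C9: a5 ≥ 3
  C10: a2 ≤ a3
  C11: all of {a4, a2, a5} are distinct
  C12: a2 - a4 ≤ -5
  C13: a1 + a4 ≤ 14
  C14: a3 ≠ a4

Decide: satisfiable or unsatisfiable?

Constraints 1, 3, and 12 give a1 − a4 ≥ -1, a4 − a2 ≥ 5, a2 − a1 ≥ -2.
Adding all 3 inequalities: the left sides telescope to 0, and the right sides sum to (-1) + 5 + (-2) = 2. So 0 ≥ 2, which is false.

Unsatisfiable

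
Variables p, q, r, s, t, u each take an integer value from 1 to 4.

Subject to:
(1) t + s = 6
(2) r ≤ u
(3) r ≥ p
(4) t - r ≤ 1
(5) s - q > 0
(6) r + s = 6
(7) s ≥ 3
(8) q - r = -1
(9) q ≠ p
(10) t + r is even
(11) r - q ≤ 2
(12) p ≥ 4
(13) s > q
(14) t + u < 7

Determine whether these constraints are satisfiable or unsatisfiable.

Unsatisfiable

From constraints 3 and 12: r ≥ p ≥ 4. From constraint 7: s ≥ 3. Hence r + s ≥ 7. But constraint 6 requires r + s = 6, and 6 < 7. Contradiction.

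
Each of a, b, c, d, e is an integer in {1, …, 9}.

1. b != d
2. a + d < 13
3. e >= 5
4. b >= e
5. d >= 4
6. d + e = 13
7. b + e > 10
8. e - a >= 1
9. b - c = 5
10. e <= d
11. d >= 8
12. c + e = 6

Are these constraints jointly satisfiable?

Satisfiable

Try a = 3, b = 6, c = 1, d = 8, e = 5.
Check constraint 2: a + d = 11; constraint 6: d + e = 13; constraint 7: b + e = 11. The remaining constraints are straightforward to verify.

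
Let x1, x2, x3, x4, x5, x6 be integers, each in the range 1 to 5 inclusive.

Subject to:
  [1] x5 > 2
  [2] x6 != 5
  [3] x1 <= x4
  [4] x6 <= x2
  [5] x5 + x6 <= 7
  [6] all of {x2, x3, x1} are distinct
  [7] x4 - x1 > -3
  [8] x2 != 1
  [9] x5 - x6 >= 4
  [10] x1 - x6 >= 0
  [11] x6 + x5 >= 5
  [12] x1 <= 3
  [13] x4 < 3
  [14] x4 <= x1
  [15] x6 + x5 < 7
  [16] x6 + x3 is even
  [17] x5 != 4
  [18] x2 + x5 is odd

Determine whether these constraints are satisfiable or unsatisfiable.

One satisfying assignment is x1 = 1, x2 = 2, x3 = 5, x4 = 1, x5 = 5, x6 = 1.
For the less obvious constraints — constraint 5: x5 + x6 = 6; constraint 7: x4 - x1 = 0 — and the others hold by inspection.

Satisfiable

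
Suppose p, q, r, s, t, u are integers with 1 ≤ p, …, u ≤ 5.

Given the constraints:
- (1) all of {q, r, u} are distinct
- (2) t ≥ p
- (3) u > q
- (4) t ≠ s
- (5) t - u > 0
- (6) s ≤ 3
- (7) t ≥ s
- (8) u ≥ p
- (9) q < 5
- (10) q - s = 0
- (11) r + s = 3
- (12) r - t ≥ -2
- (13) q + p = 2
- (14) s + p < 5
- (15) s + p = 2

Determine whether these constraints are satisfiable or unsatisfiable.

The assignment p = 1, q = 1, r = 2, s = 1, t = 4, u = 3 works:
  constraint 5 holds since t - u = 1.
  constraint 10 holds since q - s = 0.
  constraint 11 holds since r + s = 3.
The rest check out directly.

Satisfiable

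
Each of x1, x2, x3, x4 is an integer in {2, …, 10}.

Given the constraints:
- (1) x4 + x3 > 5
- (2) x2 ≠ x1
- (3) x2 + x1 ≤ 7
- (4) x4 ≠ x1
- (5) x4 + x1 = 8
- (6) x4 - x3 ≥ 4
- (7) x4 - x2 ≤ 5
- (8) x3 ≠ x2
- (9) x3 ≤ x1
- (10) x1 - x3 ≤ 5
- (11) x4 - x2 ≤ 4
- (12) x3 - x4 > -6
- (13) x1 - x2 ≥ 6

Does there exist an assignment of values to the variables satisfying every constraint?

Unsatisfiable

Constraints 6, 10, 11, and 13 give x1 − x2 ≥ 6, x2 − x4 ≥ -4, x4 − x3 ≥ 4, x3 − x1 ≥ -5.
Adding all 4 inequalities: the left sides telescope to 0, and the right sides sum to 6 + (-4) + 4 + (-5) = 1. So 0 ≥ 1, which is false.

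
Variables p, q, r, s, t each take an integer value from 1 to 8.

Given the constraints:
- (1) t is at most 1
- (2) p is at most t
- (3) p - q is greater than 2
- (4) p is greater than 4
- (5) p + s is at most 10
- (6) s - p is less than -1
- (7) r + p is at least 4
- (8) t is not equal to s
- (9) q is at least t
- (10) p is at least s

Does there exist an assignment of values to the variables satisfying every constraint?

Unsatisfiable

From constraint 4: p ≥ 5. From constraints 1 and 2: p ≤ t and t ≤ 1, so p ≤ 1. But 1 < 5, so no value of p works.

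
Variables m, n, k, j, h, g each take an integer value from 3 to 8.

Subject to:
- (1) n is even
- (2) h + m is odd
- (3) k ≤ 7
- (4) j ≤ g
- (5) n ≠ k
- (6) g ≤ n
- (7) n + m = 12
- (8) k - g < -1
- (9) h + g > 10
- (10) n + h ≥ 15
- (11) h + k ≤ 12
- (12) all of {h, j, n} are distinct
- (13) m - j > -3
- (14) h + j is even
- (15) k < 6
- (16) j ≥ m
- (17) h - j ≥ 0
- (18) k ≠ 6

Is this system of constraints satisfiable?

Take m = 4, n = 8, k = 3, j = 5, h = 7, g = 5. Then constraint 7: n + m = 12; constraint 8: k - g = -2; constraint 9: h + g = 12, and every other listed constraint is also met.

Satisfiable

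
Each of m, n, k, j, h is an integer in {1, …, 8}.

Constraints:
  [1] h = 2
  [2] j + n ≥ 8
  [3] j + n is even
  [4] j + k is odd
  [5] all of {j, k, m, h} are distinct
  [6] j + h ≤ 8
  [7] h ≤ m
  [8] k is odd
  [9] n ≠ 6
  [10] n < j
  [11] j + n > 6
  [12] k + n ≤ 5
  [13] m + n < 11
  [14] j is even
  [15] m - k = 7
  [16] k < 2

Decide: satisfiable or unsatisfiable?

Try m = 8, n = 2, k = 1, j = 6, h = 2.
Check constraint 2: j + n = 8; constraint 6: j + h = 8; constraint 11: j + n = 8. The remaining constraints are straightforward to verify.

Satisfiable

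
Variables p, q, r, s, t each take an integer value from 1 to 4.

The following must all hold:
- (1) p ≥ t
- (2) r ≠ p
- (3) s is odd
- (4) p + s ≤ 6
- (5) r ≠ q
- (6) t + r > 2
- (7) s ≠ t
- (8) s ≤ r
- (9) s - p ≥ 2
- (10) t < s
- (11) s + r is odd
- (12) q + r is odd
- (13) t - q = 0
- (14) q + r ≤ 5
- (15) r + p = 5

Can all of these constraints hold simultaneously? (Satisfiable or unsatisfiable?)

The assignment p = 1, q = 1, r = 4, s = 3, t = 1 works:
  constraint 4 holds since p + s = 4.
  constraint 6 holds since t + r = 5.
The rest check out directly.

Satisfiable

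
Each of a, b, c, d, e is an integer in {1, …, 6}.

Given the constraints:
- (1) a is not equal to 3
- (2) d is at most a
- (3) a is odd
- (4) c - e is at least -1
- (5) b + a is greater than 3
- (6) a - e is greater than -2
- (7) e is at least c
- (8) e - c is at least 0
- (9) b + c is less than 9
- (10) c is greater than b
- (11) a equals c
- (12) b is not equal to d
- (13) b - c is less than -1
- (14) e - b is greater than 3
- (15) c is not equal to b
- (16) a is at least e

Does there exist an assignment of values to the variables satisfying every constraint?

Satisfiable

Setting (a, b, c, d, e) = (5, 1, 5, 5, 5) satisfies everything: constraint 4: c - e = 0; constraint 5: b + a = 6, and the others follow.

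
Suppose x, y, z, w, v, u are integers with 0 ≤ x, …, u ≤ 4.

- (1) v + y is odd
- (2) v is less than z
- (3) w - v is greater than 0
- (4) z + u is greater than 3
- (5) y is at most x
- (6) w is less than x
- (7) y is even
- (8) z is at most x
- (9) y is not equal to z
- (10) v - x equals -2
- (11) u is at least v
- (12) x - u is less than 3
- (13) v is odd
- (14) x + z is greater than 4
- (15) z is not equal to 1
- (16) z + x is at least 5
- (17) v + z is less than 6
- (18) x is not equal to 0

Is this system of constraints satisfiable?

Satisfiable

Take x = 3, y = 0, z = 3, w = 2, v = 1, u = 1. Then constraint 3: w - v = 1; constraint 4: z + u = 4, and every other listed constraint is also met.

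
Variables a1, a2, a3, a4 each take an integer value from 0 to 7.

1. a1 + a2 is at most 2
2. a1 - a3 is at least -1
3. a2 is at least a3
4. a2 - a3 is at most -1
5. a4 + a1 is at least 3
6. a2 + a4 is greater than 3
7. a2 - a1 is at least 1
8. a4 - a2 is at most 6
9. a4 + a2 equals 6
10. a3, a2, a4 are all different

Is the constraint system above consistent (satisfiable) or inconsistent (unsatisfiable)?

Unsatisfiable

Constraints 2, 4, and 7 give a3 − a2 ≥ 1, a2 − a1 ≥ 1, a1 − a3 ≥ -1.
Adding all 3 inequalities: the left sides telescope to 0, and the right sides sum to 1 + 1 + (-1) = 1. So 0 ≥ 1, which is false.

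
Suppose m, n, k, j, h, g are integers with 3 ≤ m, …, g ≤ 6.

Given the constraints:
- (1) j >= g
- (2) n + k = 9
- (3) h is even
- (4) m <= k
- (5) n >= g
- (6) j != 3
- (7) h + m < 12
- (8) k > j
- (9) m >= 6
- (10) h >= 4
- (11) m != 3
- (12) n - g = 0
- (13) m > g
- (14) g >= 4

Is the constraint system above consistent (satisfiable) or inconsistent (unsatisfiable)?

Unsatisfiable

From constraints 5 and 14: n ≥ g ≥ 4. From constraints 4 and 9: k ≥ m ≥ 6. Hence n + k ≥ 10. But constraint 2 requires n + k = 9, and 9 < 10. Contradiction.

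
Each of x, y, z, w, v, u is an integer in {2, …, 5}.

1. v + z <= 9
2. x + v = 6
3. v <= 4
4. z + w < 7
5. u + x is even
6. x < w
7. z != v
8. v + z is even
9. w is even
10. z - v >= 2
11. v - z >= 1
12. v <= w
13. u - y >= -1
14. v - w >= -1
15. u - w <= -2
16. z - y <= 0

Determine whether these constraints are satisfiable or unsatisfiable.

Constraints 10, 13, 14, 15, and 16 give y − z ≥ 0, z − v ≥ 2, v − w ≥ -1, w − u ≥ 2, u − y ≥ -1.
Adding all 5 inequalities: the left sides telescope to 0, and the right sides sum to 0 + 2 + (-1) + 2 + (-1) = 2. So 0 ≥ 2, which is false.

Unsatisfiable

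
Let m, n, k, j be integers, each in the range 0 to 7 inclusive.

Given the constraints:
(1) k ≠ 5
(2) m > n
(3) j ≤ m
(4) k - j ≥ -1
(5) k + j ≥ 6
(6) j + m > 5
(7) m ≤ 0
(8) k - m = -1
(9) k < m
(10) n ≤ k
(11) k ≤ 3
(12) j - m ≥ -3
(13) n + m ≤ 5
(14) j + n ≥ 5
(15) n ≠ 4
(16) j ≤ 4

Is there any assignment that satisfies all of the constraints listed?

Unsatisfiable

From constraints 3 and 7: j ≤ m ≤ 0. From constraints 10 and 11: n ≤ k ≤ 3. Hence j + n ≤ 3. But constraint 14 requires j + n ≥ 5, and 5 > 3. Contradiction.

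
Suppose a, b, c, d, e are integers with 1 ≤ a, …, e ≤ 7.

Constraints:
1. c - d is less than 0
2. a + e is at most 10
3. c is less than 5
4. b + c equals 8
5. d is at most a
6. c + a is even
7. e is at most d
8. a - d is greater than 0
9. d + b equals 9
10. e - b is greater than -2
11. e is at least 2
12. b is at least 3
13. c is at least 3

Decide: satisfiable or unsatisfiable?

Satisfiable

Take a = 6, b = 4, c = 4, d = 5, e = 4. Then constraint 1: c - d = -1; constraint 2: a + e = 10, and every other listed constraint is also met.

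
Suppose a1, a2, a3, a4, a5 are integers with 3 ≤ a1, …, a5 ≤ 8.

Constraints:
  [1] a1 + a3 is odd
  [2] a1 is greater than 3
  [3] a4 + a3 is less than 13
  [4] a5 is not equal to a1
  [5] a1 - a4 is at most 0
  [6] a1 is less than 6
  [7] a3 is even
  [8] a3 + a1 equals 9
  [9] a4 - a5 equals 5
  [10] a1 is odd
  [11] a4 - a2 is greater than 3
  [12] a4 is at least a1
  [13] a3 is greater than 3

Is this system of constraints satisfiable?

One satisfying assignment is a1 = 5, a2 = 4, a3 = 4, a4 = 8, a5 = 3.
For the less obvious constraints — constraint 3: a4 + a3 = 12; constraint 5: a1 - a4 = -3 — and the others hold by inspection.

Satisfiable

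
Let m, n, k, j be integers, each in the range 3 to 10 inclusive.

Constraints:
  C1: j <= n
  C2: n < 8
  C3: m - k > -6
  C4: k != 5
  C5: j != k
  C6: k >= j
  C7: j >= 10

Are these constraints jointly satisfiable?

From constraints 1 and 7: n ≥ j and j ≥ 10, so n ≥ 10. From constraint 2: n ≤ 7. But 7 < 10, so no value of n works.

Unsatisfiable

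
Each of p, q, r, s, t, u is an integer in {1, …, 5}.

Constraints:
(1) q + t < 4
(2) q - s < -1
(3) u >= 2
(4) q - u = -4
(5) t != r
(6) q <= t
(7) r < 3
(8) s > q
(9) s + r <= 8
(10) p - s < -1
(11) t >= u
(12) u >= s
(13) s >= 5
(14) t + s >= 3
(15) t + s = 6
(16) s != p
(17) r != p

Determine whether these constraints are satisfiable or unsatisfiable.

Unsatisfiable

From constraints 3 and 11: t ≥ u ≥ 2. From constraint 13: s ≥ 5. Hence t + s ≥ 7. But constraint 15 requires t + s = 6, and 6 < 7. Contradiction.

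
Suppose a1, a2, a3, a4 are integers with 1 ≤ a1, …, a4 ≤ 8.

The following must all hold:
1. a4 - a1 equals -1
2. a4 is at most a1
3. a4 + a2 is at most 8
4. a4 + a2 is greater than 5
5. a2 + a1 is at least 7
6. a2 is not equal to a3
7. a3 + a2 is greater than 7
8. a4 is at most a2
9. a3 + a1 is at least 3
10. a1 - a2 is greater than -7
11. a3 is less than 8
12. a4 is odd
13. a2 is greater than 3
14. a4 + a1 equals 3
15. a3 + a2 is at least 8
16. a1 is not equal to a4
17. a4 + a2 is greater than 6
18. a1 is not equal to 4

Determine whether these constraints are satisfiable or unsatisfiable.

Satisfiable

Setting (a1, a2, a3, a4) = (2, 6, 4, 1) satisfies everything: constraint 1: a4 - a1 = -1; constraint 3: a4 + a2 = 7; constraint 4: a4 + a2 = 7, and the others follow.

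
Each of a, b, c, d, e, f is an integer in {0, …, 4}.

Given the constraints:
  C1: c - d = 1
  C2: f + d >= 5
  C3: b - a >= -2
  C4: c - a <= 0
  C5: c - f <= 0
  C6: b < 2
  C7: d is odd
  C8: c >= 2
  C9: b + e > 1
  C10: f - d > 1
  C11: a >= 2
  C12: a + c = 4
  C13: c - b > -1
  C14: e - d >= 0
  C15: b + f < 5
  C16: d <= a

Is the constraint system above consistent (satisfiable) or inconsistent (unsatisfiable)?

One satisfying assignment is a = 2, b = 0, c = 2, d = 1, e = 2, f = 4.
For the less obvious constraints — constraint 1: c - d = 1; constraint 2: f + d = 5; constraint 3: b - a = -2 — and the others hold by inspection.

Satisfiable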